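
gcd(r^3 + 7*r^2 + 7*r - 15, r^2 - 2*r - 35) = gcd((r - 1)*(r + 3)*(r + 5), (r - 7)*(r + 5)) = r + 5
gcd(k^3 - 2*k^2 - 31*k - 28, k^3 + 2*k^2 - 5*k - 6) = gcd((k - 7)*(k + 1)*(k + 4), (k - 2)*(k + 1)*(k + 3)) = k + 1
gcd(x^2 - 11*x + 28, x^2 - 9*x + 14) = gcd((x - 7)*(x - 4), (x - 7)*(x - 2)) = x - 7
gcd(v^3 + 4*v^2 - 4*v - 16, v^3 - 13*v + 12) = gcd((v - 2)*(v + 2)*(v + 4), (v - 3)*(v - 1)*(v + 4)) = v + 4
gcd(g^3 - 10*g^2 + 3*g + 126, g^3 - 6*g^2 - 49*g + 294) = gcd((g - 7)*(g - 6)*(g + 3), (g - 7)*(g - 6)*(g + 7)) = g^2 - 13*g + 42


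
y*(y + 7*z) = y^2 + 7*y*z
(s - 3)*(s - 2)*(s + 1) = s^3 - 4*s^2 + s + 6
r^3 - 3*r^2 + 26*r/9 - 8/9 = (r - 4/3)*(r - 1)*(r - 2/3)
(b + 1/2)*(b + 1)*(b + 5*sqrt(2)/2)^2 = b^4 + 3*b^3/2 + 5*sqrt(2)*b^3 + 15*sqrt(2)*b^2/2 + 13*b^2 + 5*sqrt(2)*b/2 + 75*b/4 + 25/4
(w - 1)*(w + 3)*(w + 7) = w^3 + 9*w^2 + 11*w - 21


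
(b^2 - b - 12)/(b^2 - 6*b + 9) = (b^2 - b - 12)/(b^2 - 6*b + 9)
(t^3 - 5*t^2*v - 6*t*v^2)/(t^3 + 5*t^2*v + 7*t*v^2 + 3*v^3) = t*(t - 6*v)/(t^2 + 4*t*v + 3*v^2)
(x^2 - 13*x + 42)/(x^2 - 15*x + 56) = (x - 6)/(x - 8)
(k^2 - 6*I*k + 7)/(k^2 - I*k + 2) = (k - 7*I)/(k - 2*I)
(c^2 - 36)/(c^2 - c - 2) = (36 - c^2)/(-c^2 + c + 2)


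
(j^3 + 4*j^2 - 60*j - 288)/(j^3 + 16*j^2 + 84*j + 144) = (j - 8)/(j + 4)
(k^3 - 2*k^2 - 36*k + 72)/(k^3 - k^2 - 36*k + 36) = (k - 2)/(k - 1)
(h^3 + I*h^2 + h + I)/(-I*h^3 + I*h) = (I*h^3 - h^2 + I*h - 1)/(h^3 - h)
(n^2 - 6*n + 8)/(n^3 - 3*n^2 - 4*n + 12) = (n - 4)/(n^2 - n - 6)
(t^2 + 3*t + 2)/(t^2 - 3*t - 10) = (t + 1)/(t - 5)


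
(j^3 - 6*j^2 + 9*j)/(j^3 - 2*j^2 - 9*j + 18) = j*(j - 3)/(j^2 + j - 6)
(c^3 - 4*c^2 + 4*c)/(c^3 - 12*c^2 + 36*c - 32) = c/(c - 8)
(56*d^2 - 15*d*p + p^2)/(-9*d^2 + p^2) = (-56*d^2 + 15*d*p - p^2)/(9*d^2 - p^2)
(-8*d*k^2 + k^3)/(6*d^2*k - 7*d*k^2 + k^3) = k*(-8*d + k)/(6*d^2 - 7*d*k + k^2)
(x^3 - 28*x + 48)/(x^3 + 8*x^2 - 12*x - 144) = (x - 2)/(x + 6)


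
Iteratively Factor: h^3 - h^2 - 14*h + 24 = (h + 4)*(h^2 - 5*h + 6) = (h - 2)*(h + 4)*(h - 3)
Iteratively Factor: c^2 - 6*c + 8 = (c - 2)*(c - 4)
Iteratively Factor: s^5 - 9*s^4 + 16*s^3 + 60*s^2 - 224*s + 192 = (s - 4)*(s^4 - 5*s^3 - 4*s^2 + 44*s - 48) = (s - 4)*(s - 2)*(s^3 - 3*s^2 - 10*s + 24) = (s - 4)*(s - 2)^2*(s^2 - s - 12) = (s - 4)^2*(s - 2)^2*(s + 3)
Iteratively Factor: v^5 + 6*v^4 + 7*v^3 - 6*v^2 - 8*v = (v + 4)*(v^4 + 2*v^3 - v^2 - 2*v) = (v - 1)*(v + 4)*(v^3 + 3*v^2 + 2*v) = (v - 1)*(v + 2)*(v + 4)*(v^2 + v) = (v - 1)*(v + 1)*(v + 2)*(v + 4)*(v)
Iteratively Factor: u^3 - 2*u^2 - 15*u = (u + 3)*(u^2 - 5*u) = u*(u + 3)*(u - 5)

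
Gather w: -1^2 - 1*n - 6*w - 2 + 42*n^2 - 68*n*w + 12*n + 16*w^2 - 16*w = 42*n^2 + 11*n + 16*w^2 + w*(-68*n - 22) - 3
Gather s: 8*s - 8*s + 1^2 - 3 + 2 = 0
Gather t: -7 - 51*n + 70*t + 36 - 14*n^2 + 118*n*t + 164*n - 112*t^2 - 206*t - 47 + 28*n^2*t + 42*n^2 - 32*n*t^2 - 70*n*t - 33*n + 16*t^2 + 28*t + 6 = 28*n^2 + 80*n + t^2*(-32*n - 96) + t*(28*n^2 + 48*n - 108) - 12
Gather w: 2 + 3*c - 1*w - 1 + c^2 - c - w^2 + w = c^2 + 2*c - w^2 + 1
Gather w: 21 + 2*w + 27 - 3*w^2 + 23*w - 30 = -3*w^2 + 25*w + 18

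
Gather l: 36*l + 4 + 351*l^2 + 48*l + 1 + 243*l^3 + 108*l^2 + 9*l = 243*l^3 + 459*l^2 + 93*l + 5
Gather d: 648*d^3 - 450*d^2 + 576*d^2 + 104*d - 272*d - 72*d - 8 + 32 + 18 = 648*d^3 + 126*d^2 - 240*d + 42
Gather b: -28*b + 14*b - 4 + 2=-14*b - 2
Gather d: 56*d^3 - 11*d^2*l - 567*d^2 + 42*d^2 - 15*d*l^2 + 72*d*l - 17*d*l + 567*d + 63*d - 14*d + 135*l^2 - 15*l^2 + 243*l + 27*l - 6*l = 56*d^3 + d^2*(-11*l - 525) + d*(-15*l^2 + 55*l + 616) + 120*l^2 + 264*l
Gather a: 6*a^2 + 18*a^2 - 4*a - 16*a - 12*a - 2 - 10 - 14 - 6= 24*a^2 - 32*a - 32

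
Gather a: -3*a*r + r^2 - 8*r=-3*a*r + r^2 - 8*r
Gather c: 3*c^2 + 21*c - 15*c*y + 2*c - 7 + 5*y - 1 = 3*c^2 + c*(23 - 15*y) + 5*y - 8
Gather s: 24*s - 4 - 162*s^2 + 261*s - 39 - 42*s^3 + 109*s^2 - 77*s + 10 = -42*s^3 - 53*s^2 + 208*s - 33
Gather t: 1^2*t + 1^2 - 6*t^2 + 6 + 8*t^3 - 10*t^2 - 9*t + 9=8*t^3 - 16*t^2 - 8*t + 16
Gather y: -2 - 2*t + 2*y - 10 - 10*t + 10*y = -12*t + 12*y - 12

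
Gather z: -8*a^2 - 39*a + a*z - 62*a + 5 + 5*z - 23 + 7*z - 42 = -8*a^2 - 101*a + z*(a + 12) - 60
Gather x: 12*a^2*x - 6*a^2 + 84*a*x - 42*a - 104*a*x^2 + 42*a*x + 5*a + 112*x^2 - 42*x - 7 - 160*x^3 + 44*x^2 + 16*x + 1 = -6*a^2 - 37*a - 160*x^3 + x^2*(156 - 104*a) + x*(12*a^2 + 126*a - 26) - 6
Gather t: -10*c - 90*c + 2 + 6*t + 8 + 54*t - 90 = -100*c + 60*t - 80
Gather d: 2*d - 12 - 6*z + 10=2*d - 6*z - 2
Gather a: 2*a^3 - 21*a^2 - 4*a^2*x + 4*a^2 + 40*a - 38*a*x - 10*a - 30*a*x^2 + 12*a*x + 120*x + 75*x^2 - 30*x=2*a^3 + a^2*(-4*x - 17) + a*(-30*x^2 - 26*x + 30) + 75*x^2 + 90*x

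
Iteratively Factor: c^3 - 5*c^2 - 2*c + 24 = (c - 3)*(c^2 - 2*c - 8) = (c - 4)*(c - 3)*(c + 2)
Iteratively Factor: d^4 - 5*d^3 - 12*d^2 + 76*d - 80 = (d - 2)*(d^3 - 3*d^2 - 18*d + 40) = (d - 2)^2*(d^2 - d - 20) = (d - 5)*(d - 2)^2*(d + 4)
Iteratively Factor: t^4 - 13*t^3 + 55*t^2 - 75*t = (t - 5)*(t^3 - 8*t^2 + 15*t) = (t - 5)*(t - 3)*(t^2 - 5*t) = t*(t - 5)*(t - 3)*(t - 5)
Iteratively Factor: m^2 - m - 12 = (m - 4)*(m + 3)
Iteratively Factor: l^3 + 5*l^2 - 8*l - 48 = (l - 3)*(l^2 + 8*l + 16) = (l - 3)*(l + 4)*(l + 4)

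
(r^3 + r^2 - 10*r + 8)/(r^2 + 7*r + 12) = (r^2 - 3*r + 2)/(r + 3)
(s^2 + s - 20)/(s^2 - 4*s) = (s + 5)/s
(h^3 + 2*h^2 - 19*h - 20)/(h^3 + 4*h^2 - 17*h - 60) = (h + 1)/(h + 3)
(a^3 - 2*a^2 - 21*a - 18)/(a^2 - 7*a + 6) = (a^2 + 4*a + 3)/(a - 1)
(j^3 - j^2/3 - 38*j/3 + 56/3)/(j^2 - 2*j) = j + 5/3 - 28/(3*j)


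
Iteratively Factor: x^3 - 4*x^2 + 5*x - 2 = (x - 1)*(x^2 - 3*x + 2) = (x - 2)*(x - 1)*(x - 1)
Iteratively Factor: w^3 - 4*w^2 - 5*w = (w)*(w^2 - 4*w - 5) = w*(w + 1)*(w - 5)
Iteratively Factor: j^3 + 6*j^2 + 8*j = (j + 2)*(j^2 + 4*j) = (j + 2)*(j + 4)*(j)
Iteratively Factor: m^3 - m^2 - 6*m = (m + 2)*(m^2 - 3*m) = (m - 3)*(m + 2)*(m)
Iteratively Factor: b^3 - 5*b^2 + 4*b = (b - 4)*(b^2 - b) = (b - 4)*(b - 1)*(b)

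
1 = 1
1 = 1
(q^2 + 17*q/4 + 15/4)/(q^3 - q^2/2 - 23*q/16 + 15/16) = 4*(q + 3)/(4*q^2 - 7*q + 3)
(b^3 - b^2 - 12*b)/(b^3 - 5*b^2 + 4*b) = (b + 3)/(b - 1)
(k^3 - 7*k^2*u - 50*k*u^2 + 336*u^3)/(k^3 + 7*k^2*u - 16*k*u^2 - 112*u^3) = (-k^2 + 14*k*u - 48*u^2)/(-k^2 + 16*u^2)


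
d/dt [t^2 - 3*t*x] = 2*t - 3*x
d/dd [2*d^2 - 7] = 4*d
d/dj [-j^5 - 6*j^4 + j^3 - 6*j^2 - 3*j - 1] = -5*j^4 - 24*j^3 + 3*j^2 - 12*j - 3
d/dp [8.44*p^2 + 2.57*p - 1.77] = 16.88*p + 2.57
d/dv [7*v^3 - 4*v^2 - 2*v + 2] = 21*v^2 - 8*v - 2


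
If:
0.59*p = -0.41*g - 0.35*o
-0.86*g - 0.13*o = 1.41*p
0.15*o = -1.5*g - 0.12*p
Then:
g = 0.00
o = 0.00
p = 0.00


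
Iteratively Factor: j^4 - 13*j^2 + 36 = (j + 2)*(j^3 - 2*j^2 - 9*j + 18) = (j + 2)*(j + 3)*(j^2 - 5*j + 6) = (j - 2)*(j + 2)*(j + 3)*(j - 3)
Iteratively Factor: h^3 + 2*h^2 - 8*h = (h + 4)*(h^2 - 2*h) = h*(h + 4)*(h - 2)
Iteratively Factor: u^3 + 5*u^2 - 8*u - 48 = (u - 3)*(u^2 + 8*u + 16) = (u - 3)*(u + 4)*(u + 4)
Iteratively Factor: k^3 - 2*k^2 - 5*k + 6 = (k - 3)*(k^2 + k - 2) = (k - 3)*(k + 2)*(k - 1)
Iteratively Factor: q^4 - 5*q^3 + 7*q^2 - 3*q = (q - 3)*(q^3 - 2*q^2 + q) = (q - 3)*(q - 1)*(q^2 - q) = (q - 3)*(q - 1)^2*(q)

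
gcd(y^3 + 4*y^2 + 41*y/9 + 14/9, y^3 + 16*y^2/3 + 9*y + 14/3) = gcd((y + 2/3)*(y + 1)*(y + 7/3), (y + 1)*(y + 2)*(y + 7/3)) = y^2 + 10*y/3 + 7/3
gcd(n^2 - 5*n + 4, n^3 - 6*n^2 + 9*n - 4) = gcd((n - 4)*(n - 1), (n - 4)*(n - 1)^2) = n^2 - 5*n + 4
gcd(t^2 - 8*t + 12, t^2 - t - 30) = t - 6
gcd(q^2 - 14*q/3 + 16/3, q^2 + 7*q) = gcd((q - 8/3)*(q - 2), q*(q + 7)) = 1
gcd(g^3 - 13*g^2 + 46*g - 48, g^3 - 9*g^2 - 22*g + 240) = g - 8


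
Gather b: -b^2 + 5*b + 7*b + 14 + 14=-b^2 + 12*b + 28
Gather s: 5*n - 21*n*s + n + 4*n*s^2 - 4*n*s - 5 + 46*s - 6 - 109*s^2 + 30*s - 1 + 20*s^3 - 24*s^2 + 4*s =6*n + 20*s^3 + s^2*(4*n - 133) + s*(80 - 25*n) - 12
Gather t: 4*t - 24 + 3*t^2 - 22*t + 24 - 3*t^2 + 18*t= 0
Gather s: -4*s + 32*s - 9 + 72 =28*s + 63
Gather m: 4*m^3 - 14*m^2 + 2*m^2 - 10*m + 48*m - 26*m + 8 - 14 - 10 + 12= 4*m^3 - 12*m^2 + 12*m - 4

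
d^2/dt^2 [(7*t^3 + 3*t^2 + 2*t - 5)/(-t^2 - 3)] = 2*(19*t^3 + 42*t^2 - 171*t - 42)/(t^6 + 9*t^4 + 27*t^2 + 27)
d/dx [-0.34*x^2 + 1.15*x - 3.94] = 1.15 - 0.68*x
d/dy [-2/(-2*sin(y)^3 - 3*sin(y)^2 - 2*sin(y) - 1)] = 4*(-3*sin(y) + 3*cos(y)^2 - 4)*cos(y)/((sin(y) + 1)^2*(sin(y) - cos(2*y) + 2)^2)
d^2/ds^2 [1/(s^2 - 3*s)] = 2*(-s*(s - 3) + (2*s - 3)^2)/(s^3*(s - 3)^3)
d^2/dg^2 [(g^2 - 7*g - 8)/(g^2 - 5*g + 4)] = 4*(-g^3 - 18*g^2 + 102*g - 146)/(g^6 - 15*g^5 + 87*g^4 - 245*g^3 + 348*g^2 - 240*g + 64)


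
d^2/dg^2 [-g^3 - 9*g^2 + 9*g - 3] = -6*g - 18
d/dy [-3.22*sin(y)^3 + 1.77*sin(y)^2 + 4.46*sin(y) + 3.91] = (-9.66*sin(y)^2 + 3.54*sin(y) + 4.46)*cos(y)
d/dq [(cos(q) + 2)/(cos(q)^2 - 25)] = (cos(q)^2 + 4*cos(q) + 25)*sin(q)/(cos(q)^2 - 25)^2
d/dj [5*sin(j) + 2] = 5*cos(j)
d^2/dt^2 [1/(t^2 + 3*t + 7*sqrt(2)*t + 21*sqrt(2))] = 2*(-t^2 - 7*sqrt(2)*t - 3*t + (2*t + 3 + 7*sqrt(2))^2 - 21*sqrt(2))/(t^2 + 3*t + 7*sqrt(2)*t + 21*sqrt(2))^3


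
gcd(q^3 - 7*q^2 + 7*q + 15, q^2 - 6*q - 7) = q + 1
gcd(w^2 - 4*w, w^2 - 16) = w - 4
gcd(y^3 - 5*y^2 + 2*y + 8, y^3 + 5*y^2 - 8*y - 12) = y^2 - y - 2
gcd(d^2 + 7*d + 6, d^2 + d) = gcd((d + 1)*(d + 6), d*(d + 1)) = d + 1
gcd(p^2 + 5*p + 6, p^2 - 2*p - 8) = p + 2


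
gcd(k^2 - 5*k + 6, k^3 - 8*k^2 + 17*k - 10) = k - 2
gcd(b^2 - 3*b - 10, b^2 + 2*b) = b + 2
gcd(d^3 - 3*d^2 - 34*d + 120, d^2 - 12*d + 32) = d - 4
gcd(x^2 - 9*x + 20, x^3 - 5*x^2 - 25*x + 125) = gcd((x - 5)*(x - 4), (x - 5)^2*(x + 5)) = x - 5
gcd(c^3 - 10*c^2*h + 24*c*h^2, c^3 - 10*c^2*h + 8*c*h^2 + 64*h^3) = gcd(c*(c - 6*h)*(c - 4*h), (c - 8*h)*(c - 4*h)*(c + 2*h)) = c - 4*h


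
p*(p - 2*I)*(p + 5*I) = p^3 + 3*I*p^2 + 10*p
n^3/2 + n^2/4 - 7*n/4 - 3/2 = (n/2 + 1/2)*(n - 2)*(n + 3/2)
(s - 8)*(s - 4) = s^2 - 12*s + 32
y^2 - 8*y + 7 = (y - 7)*(y - 1)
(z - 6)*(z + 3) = z^2 - 3*z - 18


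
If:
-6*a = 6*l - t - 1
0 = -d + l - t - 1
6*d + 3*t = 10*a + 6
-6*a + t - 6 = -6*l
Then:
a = -4/7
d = 43/84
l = 7/12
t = -13/14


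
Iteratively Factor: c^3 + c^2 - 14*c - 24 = (c + 2)*(c^2 - c - 12) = (c + 2)*(c + 3)*(c - 4)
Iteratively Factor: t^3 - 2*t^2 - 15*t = (t)*(t^2 - 2*t - 15) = t*(t - 5)*(t + 3)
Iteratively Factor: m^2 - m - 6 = (m - 3)*(m + 2)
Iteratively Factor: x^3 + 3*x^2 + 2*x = (x + 1)*(x^2 + 2*x) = x*(x + 1)*(x + 2)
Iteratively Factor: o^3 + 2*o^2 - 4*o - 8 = (o + 2)*(o^2 - 4) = (o + 2)^2*(o - 2)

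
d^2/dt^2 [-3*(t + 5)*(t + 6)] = -6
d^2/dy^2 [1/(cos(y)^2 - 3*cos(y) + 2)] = (-4*sin(y)^4 + 3*sin(y)^2 - 69*cos(y)/4 + 9*cos(3*y)/4 + 15)/((cos(y) - 2)^3*(cos(y) - 1)^3)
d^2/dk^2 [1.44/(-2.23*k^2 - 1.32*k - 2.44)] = (14.321952*k^2 + 8.477568*k - 1.44*(4.46*k + 1.32)*(8.92*k + 2.64) + 15.670656)/(2.23*k^2 + 1.32*k + 2.44)^3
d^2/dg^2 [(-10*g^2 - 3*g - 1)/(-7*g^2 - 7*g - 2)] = 2*(-343*g^3 - 273*g^2 + 21*g + 33)/(343*g^6 + 1029*g^5 + 1323*g^4 + 931*g^3 + 378*g^2 + 84*g + 8)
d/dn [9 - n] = -1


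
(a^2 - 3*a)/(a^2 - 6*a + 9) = a/(a - 3)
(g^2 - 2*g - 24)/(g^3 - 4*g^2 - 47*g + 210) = (g + 4)/(g^2 + 2*g - 35)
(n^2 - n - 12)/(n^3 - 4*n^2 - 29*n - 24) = (n - 4)/(n^2 - 7*n - 8)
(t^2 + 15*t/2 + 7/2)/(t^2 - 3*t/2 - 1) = (t + 7)/(t - 2)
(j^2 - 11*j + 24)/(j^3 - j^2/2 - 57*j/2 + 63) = 2*(j - 8)/(2*j^2 + 5*j - 42)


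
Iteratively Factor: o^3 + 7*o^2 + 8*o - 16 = (o - 1)*(o^2 + 8*o + 16) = (o - 1)*(o + 4)*(o + 4)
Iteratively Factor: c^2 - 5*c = (c)*(c - 5)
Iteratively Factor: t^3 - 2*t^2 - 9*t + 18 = (t + 3)*(t^2 - 5*t + 6) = (t - 2)*(t + 3)*(t - 3)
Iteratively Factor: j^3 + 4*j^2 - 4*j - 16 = (j - 2)*(j^2 + 6*j + 8) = (j - 2)*(j + 2)*(j + 4)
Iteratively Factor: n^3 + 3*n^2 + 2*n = (n + 1)*(n^2 + 2*n) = (n + 1)*(n + 2)*(n)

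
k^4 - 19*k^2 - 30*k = k*(k - 5)*(k + 2)*(k + 3)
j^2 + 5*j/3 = j*(j + 5/3)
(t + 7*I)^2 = t^2 + 14*I*t - 49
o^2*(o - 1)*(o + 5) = o^4 + 4*o^3 - 5*o^2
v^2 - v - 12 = (v - 4)*(v + 3)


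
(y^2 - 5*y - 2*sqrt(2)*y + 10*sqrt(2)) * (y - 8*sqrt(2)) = y^3 - 10*sqrt(2)*y^2 - 5*y^2 + 32*y + 50*sqrt(2)*y - 160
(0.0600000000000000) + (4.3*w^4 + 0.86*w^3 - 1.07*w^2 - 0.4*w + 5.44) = 4.3*w^4 + 0.86*w^3 - 1.07*w^2 - 0.4*w + 5.5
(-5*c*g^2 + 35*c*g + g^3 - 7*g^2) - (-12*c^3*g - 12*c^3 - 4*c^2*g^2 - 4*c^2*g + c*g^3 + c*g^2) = 12*c^3*g + 12*c^3 + 4*c^2*g^2 + 4*c^2*g - c*g^3 - 6*c*g^2 + 35*c*g + g^3 - 7*g^2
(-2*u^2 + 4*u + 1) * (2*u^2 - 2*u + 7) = -4*u^4 + 12*u^3 - 20*u^2 + 26*u + 7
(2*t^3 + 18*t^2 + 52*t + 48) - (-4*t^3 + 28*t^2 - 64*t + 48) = 6*t^3 - 10*t^2 + 116*t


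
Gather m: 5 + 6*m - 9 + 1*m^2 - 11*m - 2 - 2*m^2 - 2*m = -m^2 - 7*m - 6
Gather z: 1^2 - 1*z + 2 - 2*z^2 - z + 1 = -2*z^2 - 2*z + 4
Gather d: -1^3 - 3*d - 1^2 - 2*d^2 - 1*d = -2*d^2 - 4*d - 2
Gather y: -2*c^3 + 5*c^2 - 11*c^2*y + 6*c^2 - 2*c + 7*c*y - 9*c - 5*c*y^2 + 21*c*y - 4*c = -2*c^3 + 11*c^2 - 5*c*y^2 - 15*c + y*(-11*c^2 + 28*c)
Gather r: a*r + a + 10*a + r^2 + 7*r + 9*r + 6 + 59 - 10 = 11*a + r^2 + r*(a + 16) + 55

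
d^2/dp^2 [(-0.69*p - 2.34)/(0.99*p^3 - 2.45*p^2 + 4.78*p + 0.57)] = (-4.057614*p^5 - 17.479638*p^4 + 89.057706*p^3 - 146.042784*p^2 + 166.563702*p - 109.706184)/(0.970299*p^9 - 7.203735*p^8 + 31.882059*p^7 - 82.593494*p^6 + 145.640388*p^5 - 141.487341*p^4 + 70.128685*p^3 + 36.682749*p^2 + 4.659066*p + 0.185193)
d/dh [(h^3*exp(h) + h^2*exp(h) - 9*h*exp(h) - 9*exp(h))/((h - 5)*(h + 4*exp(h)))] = ((h - 5)*(h + 4*exp(h))*(h^3 + 4*h^2 - 7*h - 18) - (h - 5)*(4*exp(h) + 1)*(h^3 + h^2 - 9*h - 9) + (h + 4*exp(h))*(-h^3 - h^2 + 9*h + 9))*exp(h)/((h - 5)^2*(h + 4*exp(h))^2)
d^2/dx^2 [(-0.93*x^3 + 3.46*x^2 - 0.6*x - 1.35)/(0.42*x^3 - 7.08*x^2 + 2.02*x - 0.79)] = (-4.44089209850063e-16*x^7 - 4.310208*x^6 + 4.09903199999985*x^5 - 13.4683919999998*x^4 + 122.949432*x^3 - 522.495108*x^2 + 129.808422*x + 6.488372)/(0.074088*x^9 - 3.746736*x^8 + 64.228248*x^7 - 391.353012*x^6 + 323.002152*x^5 - 209.48868*x^4 + 76.818358*x^3 - 22.926432*x^2 + 3.782046*x - 0.493039)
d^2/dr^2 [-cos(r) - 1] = cos(r)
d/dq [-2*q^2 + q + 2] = 1 - 4*q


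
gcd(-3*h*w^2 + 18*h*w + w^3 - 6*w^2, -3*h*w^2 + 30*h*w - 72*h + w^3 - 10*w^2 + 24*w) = -3*h*w + 18*h + w^2 - 6*w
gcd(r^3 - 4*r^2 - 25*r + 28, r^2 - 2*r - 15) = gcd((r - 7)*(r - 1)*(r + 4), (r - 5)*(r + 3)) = 1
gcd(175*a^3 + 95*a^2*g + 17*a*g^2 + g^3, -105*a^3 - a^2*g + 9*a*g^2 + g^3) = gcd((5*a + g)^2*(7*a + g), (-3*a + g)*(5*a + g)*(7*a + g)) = 35*a^2 + 12*a*g + g^2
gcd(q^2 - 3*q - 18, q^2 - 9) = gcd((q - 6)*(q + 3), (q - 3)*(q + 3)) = q + 3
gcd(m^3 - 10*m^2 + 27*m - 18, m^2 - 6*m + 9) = m - 3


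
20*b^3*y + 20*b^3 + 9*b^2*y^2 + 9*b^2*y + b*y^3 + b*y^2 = (4*b + y)*(5*b + y)*(b*y + b)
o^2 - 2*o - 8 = (o - 4)*(o + 2)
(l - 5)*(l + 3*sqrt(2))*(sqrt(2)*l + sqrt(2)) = sqrt(2)*l^3 - 4*sqrt(2)*l^2 + 6*l^2 - 24*l - 5*sqrt(2)*l - 30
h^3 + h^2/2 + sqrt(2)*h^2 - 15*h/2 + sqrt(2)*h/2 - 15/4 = (h + 1/2)*(h - 3*sqrt(2)/2)*(h + 5*sqrt(2)/2)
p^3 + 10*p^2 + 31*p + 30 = (p + 2)*(p + 3)*(p + 5)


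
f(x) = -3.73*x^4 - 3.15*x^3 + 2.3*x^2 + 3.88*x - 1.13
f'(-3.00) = 307.87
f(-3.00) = -209.15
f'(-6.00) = 2858.80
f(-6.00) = -4095.29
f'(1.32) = -40.83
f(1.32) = -10.57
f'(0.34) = 3.77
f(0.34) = 0.28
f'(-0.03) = 3.73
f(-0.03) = -1.24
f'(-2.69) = 213.54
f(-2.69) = -128.92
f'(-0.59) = 0.94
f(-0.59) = -2.42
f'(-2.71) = 218.96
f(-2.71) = -133.24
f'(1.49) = -59.60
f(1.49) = -19.05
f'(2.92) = -434.73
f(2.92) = -319.78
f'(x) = -14.92*x^3 - 9.45*x^2 + 4.6*x + 3.88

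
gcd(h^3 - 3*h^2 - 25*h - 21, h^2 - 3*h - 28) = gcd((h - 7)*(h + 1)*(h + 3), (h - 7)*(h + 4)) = h - 7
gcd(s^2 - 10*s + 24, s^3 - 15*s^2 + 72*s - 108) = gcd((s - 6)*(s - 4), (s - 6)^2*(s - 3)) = s - 6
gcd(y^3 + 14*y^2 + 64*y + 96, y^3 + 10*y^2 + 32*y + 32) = y^2 + 8*y + 16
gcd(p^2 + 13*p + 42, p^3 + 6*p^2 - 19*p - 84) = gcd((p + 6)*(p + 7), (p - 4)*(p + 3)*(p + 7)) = p + 7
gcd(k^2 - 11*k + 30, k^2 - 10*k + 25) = k - 5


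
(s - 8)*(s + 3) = s^2 - 5*s - 24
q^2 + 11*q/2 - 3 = (q - 1/2)*(q + 6)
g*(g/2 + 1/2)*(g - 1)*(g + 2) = g^4/2 + g^3 - g^2/2 - g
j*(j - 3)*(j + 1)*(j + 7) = j^4 + 5*j^3 - 17*j^2 - 21*j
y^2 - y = y*(y - 1)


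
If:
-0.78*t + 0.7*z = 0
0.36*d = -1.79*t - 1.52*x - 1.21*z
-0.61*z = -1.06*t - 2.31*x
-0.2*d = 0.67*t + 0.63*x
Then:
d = 0.00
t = 0.00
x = 0.00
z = 0.00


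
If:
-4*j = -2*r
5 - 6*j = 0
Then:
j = 5/6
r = 5/3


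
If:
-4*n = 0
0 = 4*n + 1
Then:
No Solution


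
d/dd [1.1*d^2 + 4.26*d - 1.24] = 2.2*d + 4.26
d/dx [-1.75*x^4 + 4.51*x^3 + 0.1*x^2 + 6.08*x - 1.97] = -7.0*x^3 + 13.53*x^2 + 0.2*x + 6.08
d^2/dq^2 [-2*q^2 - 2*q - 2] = -4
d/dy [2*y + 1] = 2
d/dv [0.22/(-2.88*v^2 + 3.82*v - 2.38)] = (1.2672*v - 0.8404)/(2.88*v^2 - 3.82*v + 2.38)^2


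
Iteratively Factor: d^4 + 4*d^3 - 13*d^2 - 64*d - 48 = (d + 1)*(d^3 + 3*d^2 - 16*d - 48) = (d - 4)*(d + 1)*(d^2 + 7*d + 12) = (d - 4)*(d + 1)*(d + 3)*(d + 4)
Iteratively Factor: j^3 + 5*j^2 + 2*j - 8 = (j + 2)*(j^2 + 3*j - 4) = (j + 2)*(j + 4)*(j - 1)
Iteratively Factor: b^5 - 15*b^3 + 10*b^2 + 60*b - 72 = (b - 2)*(b^4 + 2*b^3 - 11*b^2 - 12*b + 36) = (b - 2)*(b + 3)*(b^3 - b^2 - 8*b + 12) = (b - 2)^2*(b + 3)*(b^2 + b - 6) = (b - 2)^2*(b + 3)^2*(b - 2)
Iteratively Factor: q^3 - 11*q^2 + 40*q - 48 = (q - 4)*(q^2 - 7*q + 12) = (q - 4)*(q - 3)*(q - 4)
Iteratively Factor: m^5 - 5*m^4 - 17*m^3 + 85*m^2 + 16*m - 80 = (m + 4)*(m^4 - 9*m^3 + 19*m^2 + 9*m - 20) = (m - 1)*(m + 4)*(m^3 - 8*m^2 + 11*m + 20) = (m - 4)*(m - 1)*(m + 4)*(m^2 - 4*m - 5) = (m - 4)*(m - 1)*(m + 1)*(m + 4)*(m - 5)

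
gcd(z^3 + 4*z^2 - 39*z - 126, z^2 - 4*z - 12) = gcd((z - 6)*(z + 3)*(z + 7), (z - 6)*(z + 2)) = z - 6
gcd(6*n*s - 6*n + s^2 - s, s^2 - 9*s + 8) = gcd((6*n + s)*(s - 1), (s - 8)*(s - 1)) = s - 1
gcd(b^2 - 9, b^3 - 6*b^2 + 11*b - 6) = b - 3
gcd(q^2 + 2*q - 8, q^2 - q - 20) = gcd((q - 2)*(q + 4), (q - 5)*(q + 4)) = q + 4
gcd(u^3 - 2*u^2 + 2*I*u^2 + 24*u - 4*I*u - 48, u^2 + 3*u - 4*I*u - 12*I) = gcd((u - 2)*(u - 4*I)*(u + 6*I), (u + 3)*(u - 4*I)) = u - 4*I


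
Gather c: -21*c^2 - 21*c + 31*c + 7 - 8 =-21*c^2 + 10*c - 1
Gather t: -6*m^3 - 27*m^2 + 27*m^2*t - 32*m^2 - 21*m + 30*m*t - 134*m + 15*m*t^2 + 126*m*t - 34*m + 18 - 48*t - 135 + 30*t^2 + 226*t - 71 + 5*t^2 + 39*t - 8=-6*m^3 - 59*m^2 - 189*m + t^2*(15*m + 35) + t*(27*m^2 + 156*m + 217) - 196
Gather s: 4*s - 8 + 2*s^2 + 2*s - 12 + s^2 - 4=3*s^2 + 6*s - 24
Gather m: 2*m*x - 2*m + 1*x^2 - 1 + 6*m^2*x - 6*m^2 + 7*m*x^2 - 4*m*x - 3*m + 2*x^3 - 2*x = m^2*(6*x - 6) + m*(7*x^2 - 2*x - 5) + 2*x^3 + x^2 - 2*x - 1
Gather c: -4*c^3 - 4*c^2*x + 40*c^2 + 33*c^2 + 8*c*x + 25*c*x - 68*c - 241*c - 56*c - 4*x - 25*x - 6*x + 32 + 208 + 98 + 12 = -4*c^3 + c^2*(73 - 4*x) + c*(33*x - 365) - 35*x + 350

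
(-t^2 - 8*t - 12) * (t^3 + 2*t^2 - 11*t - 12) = -t^5 - 10*t^4 - 17*t^3 + 76*t^2 + 228*t + 144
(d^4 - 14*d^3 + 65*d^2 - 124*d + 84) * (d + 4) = d^5 - 10*d^4 + 9*d^3 + 136*d^2 - 412*d + 336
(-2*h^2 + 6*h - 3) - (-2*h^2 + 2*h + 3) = 4*h - 6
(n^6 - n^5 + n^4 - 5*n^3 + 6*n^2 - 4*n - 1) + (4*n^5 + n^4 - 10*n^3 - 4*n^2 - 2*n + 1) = n^6 + 3*n^5 + 2*n^4 - 15*n^3 + 2*n^2 - 6*n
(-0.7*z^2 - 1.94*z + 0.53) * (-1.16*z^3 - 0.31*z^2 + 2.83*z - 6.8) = 0.812*z^5 + 2.4674*z^4 - 1.9944*z^3 - 0.8945*z^2 + 14.6919*z - 3.604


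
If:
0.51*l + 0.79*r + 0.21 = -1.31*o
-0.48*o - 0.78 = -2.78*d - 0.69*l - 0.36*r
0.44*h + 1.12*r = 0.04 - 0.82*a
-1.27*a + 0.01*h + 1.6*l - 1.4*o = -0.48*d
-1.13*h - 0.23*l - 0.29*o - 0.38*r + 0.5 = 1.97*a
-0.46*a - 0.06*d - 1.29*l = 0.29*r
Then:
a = 0.14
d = 0.30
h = 0.28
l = -0.02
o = -0.05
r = -0.17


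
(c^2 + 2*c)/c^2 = (c + 2)/c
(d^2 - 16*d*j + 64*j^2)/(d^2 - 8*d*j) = (d - 8*j)/d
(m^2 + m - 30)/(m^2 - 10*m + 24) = (m^2 + m - 30)/(m^2 - 10*m + 24)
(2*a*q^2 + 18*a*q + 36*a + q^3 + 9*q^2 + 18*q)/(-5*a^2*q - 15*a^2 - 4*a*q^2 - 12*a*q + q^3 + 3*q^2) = (2*a*q + 12*a + q^2 + 6*q)/(-5*a^2 - 4*a*q + q^2)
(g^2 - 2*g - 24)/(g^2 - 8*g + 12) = (g + 4)/(g - 2)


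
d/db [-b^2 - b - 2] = -2*b - 1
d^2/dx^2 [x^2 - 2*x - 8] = 2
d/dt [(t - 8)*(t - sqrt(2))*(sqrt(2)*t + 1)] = 3*sqrt(2)*t^2 - 16*sqrt(2)*t - 2*t - sqrt(2) + 8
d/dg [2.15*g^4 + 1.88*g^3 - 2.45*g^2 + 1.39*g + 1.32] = 8.6*g^3 + 5.64*g^2 - 4.9*g + 1.39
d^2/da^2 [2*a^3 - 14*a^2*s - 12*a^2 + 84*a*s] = 12*a - 28*s - 24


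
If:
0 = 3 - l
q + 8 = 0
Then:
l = 3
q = -8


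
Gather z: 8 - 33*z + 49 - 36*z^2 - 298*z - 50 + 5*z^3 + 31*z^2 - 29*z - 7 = 5*z^3 - 5*z^2 - 360*z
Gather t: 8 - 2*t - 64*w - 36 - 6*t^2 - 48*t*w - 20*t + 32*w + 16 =-6*t^2 + t*(-48*w - 22) - 32*w - 12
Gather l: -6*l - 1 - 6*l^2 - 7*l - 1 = -6*l^2 - 13*l - 2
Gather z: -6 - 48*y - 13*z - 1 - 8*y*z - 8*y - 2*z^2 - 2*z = -56*y - 2*z^2 + z*(-8*y - 15) - 7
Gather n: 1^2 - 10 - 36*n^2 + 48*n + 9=-36*n^2 + 48*n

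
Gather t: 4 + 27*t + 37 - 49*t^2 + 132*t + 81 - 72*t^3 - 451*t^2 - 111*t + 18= -72*t^3 - 500*t^2 + 48*t + 140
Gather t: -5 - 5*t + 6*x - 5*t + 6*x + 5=-10*t + 12*x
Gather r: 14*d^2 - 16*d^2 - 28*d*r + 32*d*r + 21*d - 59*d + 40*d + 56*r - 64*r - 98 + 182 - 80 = -2*d^2 + 2*d + r*(4*d - 8) + 4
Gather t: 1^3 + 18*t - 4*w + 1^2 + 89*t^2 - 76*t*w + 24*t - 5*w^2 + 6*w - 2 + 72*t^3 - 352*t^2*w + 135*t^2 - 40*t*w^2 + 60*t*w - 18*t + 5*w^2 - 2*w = 72*t^3 + t^2*(224 - 352*w) + t*(-40*w^2 - 16*w + 24)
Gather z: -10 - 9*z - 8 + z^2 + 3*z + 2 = z^2 - 6*z - 16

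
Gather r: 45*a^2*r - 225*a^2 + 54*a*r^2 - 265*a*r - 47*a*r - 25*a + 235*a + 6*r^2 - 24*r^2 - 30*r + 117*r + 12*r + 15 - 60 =-225*a^2 + 210*a + r^2*(54*a - 18) + r*(45*a^2 - 312*a + 99) - 45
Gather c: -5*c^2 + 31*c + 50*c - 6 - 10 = -5*c^2 + 81*c - 16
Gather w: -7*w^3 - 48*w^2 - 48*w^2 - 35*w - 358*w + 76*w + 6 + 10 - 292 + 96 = -7*w^3 - 96*w^2 - 317*w - 180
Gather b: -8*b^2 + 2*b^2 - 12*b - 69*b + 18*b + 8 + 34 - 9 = -6*b^2 - 63*b + 33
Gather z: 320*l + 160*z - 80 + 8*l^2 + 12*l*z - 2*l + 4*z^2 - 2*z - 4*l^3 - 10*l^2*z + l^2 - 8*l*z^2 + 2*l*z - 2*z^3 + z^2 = -4*l^3 + 9*l^2 + 318*l - 2*z^3 + z^2*(5 - 8*l) + z*(-10*l^2 + 14*l + 158) - 80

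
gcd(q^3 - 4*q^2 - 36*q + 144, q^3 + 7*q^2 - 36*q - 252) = q^2 - 36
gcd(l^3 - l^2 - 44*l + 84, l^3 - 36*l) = l - 6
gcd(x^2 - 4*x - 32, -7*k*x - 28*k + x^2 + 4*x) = x + 4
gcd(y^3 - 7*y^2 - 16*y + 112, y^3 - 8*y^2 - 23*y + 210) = y - 7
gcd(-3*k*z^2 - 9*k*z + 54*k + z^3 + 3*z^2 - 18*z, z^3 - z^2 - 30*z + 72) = z^2 + 3*z - 18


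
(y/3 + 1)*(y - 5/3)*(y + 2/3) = y^3/3 + 2*y^2/3 - 37*y/27 - 10/9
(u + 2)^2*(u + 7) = u^3 + 11*u^2 + 32*u + 28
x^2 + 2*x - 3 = (x - 1)*(x + 3)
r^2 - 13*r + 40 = (r - 8)*(r - 5)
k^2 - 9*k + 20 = (k - 5)*(k - 4)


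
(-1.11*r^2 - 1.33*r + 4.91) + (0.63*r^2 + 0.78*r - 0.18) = -0.48*r^2 - 0.55*r + 4.73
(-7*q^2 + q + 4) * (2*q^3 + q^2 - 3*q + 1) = -14*q^5 - 5*q^4 + 30*q^3 - 6*q^2 - 11*q + 4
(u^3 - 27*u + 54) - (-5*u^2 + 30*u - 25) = u^3 + 5*u^2 - 57*u + 79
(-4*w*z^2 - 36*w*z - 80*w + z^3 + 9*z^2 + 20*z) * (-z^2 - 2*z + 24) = 4*w*z^4 + 44*w*z^3 + 56*w*z^2 - 704*w*z - 1920*w - z^5 - 11*z^4 - 14*z^3 + 176*z^2 + 480*z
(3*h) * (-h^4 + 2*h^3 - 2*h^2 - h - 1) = -3*h^5 + 6*h^4 - 6*h^3 - 3*h^2 - 3*h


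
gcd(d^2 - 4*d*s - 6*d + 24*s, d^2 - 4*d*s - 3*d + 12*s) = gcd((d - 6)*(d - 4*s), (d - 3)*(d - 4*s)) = -d + 4*s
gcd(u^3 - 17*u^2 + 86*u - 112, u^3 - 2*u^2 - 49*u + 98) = u^2 - 9*u + 14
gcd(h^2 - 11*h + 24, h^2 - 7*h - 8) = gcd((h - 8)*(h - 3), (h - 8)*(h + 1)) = h - 8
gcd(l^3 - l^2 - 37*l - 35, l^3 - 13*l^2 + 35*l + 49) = l^2 - 6*l - 7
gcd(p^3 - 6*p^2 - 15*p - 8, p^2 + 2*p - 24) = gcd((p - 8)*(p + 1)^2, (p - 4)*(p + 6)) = 1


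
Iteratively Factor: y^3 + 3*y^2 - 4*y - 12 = (y - 2)*(y^2 + 5*y + 6) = (y - 2)*(y + 3)*(y + 2)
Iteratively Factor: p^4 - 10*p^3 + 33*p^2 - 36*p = (p - 4)*(p^3 - 6*p^2 + 9*p) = (p - 4)*(p - 3)*(p^2 - 3*p) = p*(p - 4)*(p - 3)*(p - 3)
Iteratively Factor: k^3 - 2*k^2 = (k)*(k^2 - 2*k) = k^2*(k - 2)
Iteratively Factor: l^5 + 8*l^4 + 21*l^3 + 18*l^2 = (l)*(l^4 + 8*l^3 + 21*l^2 + 18*l) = l*(l + 3)*(l^3 + 5*l^2 + 6*l) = l*(l + 2)*(l + 3)*(l^2 + 3*l) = l^2*(l + 2)*(l + 3)*(l + 3)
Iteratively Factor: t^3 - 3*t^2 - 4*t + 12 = (t - 2)*(t^2 - t - 6) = (t - 3)*(t - 2)*(t + 2)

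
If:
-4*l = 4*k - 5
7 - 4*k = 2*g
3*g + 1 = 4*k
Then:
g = 6/5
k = 23/20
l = 1/10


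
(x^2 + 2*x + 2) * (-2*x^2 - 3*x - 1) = -2*x^4 - 7*x^3 - 11*x^2 - 8*x - 2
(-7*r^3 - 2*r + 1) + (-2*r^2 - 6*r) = -7*r^3 - 2*r^2 - 8*r + 1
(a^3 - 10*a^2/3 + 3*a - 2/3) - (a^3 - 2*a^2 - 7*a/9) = -4*a^2/3 + 34*a/9 - 2/3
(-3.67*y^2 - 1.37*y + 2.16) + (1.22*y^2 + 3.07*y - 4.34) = -2.45*y^2 + 1.7*y - 2.18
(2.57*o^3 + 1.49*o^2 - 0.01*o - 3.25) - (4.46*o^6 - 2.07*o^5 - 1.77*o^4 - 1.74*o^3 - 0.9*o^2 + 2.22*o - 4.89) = -4.46*o^6 + 2.07*o^5 + 1.77*o^4 + 4.31*o^3 + 2.39*o^2 - 2.23*o + 1.64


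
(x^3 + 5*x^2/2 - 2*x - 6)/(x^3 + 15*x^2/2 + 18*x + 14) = (2*x - 3)/(2*x + 7)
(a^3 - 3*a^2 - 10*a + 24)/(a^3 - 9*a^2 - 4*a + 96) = (a - 2)/(a - 8)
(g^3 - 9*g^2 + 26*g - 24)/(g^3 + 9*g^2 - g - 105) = (g^2 - 6*g + 8)/(g^2 + 12*g + 35)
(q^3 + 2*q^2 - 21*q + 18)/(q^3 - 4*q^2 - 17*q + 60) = (q^2 + 5*q - 6)/(q^2 - q - 20)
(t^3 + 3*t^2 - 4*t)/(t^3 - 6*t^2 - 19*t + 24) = t*(t + 4)/(t^2 - 5*t - 24)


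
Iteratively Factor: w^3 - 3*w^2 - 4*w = (w + 1)*(w^2 - 4*w) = w*(w + 1)*(w - 4)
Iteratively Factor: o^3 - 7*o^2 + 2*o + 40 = (o - 4)*(o^2 - 3*o - 10) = (o - 4)*(o + 2)*(o - 5)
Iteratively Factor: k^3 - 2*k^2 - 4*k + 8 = (k - 2)*(k^2 - 4) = (k - 2)*(k + 2)*(k - 2)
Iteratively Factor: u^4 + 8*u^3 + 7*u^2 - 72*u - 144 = (u - 3)*(u^3 + 11*u^2 + 40*u + 48) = (u - 3)*(u + 4)*(u^2 + 7*u + 12) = (u - 3)*(u + 3)*(u + 4)*(u + 4)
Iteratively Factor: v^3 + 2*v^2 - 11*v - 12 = (v + 1)*(v^2 + v - 12) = (v - 3)*(v + 1)*(v + 4)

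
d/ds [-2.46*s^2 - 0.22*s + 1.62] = -4.92*s - 0.22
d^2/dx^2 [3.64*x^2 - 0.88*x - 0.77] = 7.28000000000000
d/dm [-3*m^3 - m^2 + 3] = m*(-9*m - 2)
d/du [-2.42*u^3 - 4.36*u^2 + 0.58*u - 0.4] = -7.26*u^2 - 8.72*u + 0.58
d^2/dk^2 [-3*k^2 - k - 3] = -6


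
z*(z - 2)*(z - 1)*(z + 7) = z^4 + 4*z^3 - 19*z^2 + 14*z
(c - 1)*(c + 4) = c^2 + 3*c - 4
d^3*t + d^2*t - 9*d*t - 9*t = (d - 3)*(d + 3)*(d*t + t)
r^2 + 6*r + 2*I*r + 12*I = (r + 6)*(r + 2*I)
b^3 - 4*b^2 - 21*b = b*(b - 7)*(b + 3)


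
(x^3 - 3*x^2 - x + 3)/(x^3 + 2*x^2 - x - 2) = (x - 3)/(x + 2)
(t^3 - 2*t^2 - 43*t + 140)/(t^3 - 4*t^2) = 1 + 2/t - 35/t^2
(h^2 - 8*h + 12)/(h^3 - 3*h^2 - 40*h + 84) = (h - 6)/(h^2 - h - 42)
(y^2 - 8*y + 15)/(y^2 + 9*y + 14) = (y^2 - 8*y + 15)/(y^2 + 9*y + 14)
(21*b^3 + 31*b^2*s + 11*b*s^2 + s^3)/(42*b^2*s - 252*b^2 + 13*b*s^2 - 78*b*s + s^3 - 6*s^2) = (3*b^2 + 4*b*s + s^2)/(6*b*s - 36*b + s^2 - 6*s)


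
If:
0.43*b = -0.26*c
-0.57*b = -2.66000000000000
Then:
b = 4.67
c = -7.72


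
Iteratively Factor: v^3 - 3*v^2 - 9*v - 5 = (v + 1)*(v^2 - 4*v - 5) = (v - 5)*(v + 1)*(v + 1)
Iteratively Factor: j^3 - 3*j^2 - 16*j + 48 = (j - 4)*(j^2 + j - 12) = (j - 4)*(j - 3)*(j + 4)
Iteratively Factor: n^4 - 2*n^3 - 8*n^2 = (n)*(n^3 - 2*n^2 - 8*n) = n*(n + 2)*(n^2 - 4*n) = n^2*(n + 2)*(n - 4)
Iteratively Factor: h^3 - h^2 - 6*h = (h + 2)*(h^2 - 3*h) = h*(h + 2)*(h - 3)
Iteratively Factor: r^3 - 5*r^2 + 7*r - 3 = (r - 1)*(r^2 - 4*r + 3) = (r - 1)^2*(r - 3)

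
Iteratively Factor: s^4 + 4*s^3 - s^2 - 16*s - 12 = (s + 2)*(s^3 + 2*s^2 - 5*s - 6) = (s - 2)*(s + 2)*(s^2 + 4*s + 3) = (s - 2)*(s + 1)*(s + 2)*(s + 3)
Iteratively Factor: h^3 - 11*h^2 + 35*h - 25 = (h - 5)*(h^2 - 6*h + 5) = (h - 5)*(h - 1)*(h - 5)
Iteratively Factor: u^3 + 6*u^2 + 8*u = (u + 2)*(u^2 + 4*u) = u*(u + 2)*(u + 4)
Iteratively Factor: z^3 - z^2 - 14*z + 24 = (z + 4)*(z^2 - 5*z + 6) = (z - 2)*(z + 4)*(z - 3)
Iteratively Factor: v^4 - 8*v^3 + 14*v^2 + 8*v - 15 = (v - 5)*(v^3 - 3*v^2 - v + 3) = (v - 5)*(v - 3)*(v^2 - 1) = (v - 5)*(v - 3)*(v - 1)*(v + 1)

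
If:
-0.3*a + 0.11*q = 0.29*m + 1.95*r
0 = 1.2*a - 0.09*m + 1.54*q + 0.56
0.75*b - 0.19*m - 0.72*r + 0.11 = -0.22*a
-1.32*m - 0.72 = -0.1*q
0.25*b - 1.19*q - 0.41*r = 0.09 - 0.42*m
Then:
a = -0.07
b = -0.20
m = -0.57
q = -0.35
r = 0.08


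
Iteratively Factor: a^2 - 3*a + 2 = (a - 1)*(a - 2)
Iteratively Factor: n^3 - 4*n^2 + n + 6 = (n + 1)*(n^2 - 5*n + 6) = (n - 2)*(n + 1)*(n - 3)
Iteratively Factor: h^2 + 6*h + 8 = (h + 4)*(h + 2)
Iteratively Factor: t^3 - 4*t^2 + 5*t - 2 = (t - 1)*(t^2 - 3*t + 2) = (t - 1)^2*(t - 2)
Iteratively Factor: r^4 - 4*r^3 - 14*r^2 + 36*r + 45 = (r - 3)*(r^3 - r^2 - 17*r - 15) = (r - 3)*(r + 1)*(r^2 - 2*r - 15) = (r - 3)*(r + 1)*(r + 3)*(r - 5)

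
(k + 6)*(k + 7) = k^2 + 13*k + 42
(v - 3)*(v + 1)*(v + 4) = v^3 + 2*v^2 - 11*v - 12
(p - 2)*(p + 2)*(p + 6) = p^3 + 6*p^2 - 4*p - 24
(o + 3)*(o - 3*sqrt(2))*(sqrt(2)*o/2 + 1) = sqrt(2)*o^3/2 - 2*o^2 + 3*sqrt(2)*o^2/2 - 6*o - 3*sqrt(2)*o - 9*sqrt(2)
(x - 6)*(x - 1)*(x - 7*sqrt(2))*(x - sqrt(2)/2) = x^4 - 15*sqrt(2)*x^3/2 - 7*x^3 + 13*x^2 + 105*sqrt(2)*x^2/2 - 45*sqrt(2)*x - 49*x + 42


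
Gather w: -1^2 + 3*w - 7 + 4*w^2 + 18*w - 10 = 4*w^2 + 21*w - 18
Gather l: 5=5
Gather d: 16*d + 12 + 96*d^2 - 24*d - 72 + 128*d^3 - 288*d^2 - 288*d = 128*d^3 - 192*d^2 - 296*d - 60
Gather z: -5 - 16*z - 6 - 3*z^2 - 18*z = -3*z^2 - 34*z - 11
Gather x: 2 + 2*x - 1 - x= x + 1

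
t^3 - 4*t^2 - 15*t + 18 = (t - 6)*(t - 1)*(t + 3)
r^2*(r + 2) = r^3 + 2*r^2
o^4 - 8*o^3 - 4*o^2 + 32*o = o*(o - 8)*(o - 2)*(o + 2)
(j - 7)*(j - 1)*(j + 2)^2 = j^4 - 4*j^3 - 21*j^2 - 4*j + 28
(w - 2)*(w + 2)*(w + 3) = w^3 + 3*w^2 - 4*w - 12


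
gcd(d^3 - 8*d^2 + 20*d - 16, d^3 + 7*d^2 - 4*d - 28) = d - 2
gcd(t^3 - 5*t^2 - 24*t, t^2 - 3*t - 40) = t - 8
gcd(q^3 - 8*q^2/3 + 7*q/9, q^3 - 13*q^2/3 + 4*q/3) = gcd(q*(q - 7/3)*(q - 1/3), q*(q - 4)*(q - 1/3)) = q^2 - q/3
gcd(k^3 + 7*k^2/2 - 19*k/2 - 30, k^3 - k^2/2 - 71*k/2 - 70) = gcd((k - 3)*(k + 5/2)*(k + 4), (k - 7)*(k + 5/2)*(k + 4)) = k^2 + 13*k/2 + 10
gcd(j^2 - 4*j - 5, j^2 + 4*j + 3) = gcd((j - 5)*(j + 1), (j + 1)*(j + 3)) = j + 1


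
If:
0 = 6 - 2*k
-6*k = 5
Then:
No Solution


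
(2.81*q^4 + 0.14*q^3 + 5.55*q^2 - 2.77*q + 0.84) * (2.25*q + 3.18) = 6.3225*q^5 + 9.2508*q^4 + 12.9327*q^3 + 11.4165*q^2 - 6.9186*q + 2.6712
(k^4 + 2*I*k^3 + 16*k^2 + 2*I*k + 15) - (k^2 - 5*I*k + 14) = k^4 + 2*I*k^3 + 15*k^2 + 7*I*k + 1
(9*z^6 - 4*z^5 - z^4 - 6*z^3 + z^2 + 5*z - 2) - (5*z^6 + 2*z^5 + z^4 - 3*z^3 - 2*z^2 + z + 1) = 4*z^6 - 6*z^5 - 2*z^4 - 3*z^3 + 3*z^2 + 4*z - 3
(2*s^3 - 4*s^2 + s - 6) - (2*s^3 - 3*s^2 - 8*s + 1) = -s^2 + 9*s - 7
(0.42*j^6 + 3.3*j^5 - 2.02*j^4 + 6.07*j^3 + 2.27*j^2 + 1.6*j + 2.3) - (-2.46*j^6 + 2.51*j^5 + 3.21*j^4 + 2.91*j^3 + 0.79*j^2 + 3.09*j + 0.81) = 2.88*j^6 + 0.79*j^5 - 5.23*j^4 + 3.16*j^3 + 1.48*j^2 - 1.49*j + 1.49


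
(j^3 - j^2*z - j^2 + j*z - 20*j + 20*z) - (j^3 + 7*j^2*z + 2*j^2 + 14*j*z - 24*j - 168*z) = -8*j^2*z - 3*j^2 - 13*j*z + 4*j + 188*z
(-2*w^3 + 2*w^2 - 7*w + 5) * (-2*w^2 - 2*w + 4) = 4*w^5 + 2*w^3 + 12*w^2 - 38*w + 20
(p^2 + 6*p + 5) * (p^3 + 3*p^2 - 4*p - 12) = p^5 + 9*p^4 + 19*p^3 - 21*p^2 - 92*p - 60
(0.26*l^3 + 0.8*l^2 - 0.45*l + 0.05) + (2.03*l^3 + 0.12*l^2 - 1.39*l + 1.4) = 2.29*l^3 + 0.92*l^2 - 1.84*l + 1.45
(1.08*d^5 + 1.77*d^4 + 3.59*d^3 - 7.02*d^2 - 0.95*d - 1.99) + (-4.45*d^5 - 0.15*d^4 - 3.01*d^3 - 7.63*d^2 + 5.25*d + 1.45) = -3.37*d^5 + 1.62*d^4 + 0.58*d^3 - 14.65*d^2 + 4.3*d - 0.54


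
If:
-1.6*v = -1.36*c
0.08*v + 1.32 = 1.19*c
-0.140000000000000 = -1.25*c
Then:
No Solution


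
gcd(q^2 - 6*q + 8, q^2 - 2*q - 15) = 1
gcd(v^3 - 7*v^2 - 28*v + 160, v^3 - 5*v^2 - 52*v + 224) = v^2 - 12*v + 32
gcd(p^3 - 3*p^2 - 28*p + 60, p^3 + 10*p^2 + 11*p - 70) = p^2 + 3*p - 10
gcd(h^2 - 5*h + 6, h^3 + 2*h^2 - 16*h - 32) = 1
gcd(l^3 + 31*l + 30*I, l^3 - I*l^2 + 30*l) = l^2 - I*l + 30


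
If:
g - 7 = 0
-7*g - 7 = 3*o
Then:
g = 7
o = -56/3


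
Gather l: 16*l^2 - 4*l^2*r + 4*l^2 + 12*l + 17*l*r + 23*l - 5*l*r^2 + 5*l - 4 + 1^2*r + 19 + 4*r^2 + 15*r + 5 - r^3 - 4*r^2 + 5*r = l^2*(20 - 4*r) + l*(-5*r^2 + 17*r + 40) - r^3 + 21*r + 20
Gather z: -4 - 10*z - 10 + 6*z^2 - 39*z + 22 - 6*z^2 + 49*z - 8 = 0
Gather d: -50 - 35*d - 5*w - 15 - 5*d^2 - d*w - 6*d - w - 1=-5*d^2 + d*(-w - 41) - 6*w - 66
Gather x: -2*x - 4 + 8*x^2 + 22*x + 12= 8*x^2 + 20*x + 8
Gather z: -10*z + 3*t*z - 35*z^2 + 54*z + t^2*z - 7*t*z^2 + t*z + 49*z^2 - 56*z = z^2*(14 - 7*t) + z*(t^2 + 4*t - 12)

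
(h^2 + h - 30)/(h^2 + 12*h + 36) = (h - 5)/(h + 6)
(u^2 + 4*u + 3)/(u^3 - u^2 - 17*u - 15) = 1/(u - 5)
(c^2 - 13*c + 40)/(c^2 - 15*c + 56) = (c - 5)/(c - 7)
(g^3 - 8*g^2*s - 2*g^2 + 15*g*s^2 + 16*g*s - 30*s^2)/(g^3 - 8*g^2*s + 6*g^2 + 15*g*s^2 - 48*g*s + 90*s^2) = (g - 2)/(g + 6)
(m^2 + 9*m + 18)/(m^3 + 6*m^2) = (m + 3)/m^2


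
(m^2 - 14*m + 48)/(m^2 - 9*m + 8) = (m - 6)/(m - 1)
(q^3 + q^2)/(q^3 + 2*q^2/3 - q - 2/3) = 3*q^2/(3*q^2 - q - 2)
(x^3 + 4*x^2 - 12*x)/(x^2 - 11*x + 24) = x*(x^2 + 4*x - 12)/(x^2 - 11*x + 24)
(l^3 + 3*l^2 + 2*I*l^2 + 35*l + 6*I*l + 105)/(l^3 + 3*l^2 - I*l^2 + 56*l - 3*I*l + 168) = (l - 5*I)/(l - 8*I)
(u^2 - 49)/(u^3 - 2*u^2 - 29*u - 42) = (u + 7)/(u^2 + 5*u + 6)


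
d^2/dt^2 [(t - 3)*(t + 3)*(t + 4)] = 6*t + 8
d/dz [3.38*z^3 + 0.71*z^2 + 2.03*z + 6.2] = 10.14*z^2 + 1.42*z + 2.03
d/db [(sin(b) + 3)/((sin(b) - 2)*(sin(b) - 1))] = (-6*sin(b) + cos(b)^2 + 10)*cos(b)/((sin(b) - 2)^2*(sin(b) - 1)^2)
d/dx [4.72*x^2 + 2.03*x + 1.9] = 9.44*x + 2.03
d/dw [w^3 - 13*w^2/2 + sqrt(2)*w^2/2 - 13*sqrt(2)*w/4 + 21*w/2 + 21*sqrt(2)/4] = 3*w^2 - 13*w + sqrt(2)*w - 13*sqrt(2)/4 + 21/2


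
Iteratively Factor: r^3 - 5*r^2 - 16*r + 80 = (r - 5)*(r^2 - 16) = (r - 5)*(r + 4)*(r - 4)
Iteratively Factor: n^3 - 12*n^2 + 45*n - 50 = (n - 5)*(n^2 - 7*n + 10) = (n - 5)*(n - 2)*(n - 5)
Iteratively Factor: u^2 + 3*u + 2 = (u + 1)*(u + 2)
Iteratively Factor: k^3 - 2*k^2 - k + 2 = (k - 2)*(k^2 - 1) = (k - 2)*(k - 1)*(k + 1)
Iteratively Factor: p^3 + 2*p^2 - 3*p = (p)*(p^2 + 2*p - 3) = p*(p - 1)*(p + 3)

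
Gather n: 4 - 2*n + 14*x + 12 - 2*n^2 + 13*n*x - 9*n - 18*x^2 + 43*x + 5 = -2*n^2 + n*(13*x - 11) - 18*x^2 + 57*x + 21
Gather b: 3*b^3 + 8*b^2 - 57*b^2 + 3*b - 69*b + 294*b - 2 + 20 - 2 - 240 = 3*b^3 - 49*b^2 + 228*b - 224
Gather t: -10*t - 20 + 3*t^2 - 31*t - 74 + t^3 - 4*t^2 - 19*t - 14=t^3 - t^2 - 60*t - 108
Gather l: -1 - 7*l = -7*l - 1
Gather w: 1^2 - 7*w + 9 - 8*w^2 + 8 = -8*w^2 - 7*w + 18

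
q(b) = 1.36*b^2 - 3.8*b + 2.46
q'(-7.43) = -24.01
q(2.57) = 1.68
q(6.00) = 28.62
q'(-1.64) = -8.26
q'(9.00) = 20.68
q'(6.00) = 12.52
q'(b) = 2.72*b - 3.8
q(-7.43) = 105.77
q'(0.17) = -3.34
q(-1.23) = 9.19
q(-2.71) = 22.75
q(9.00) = 78.42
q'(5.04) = 9.91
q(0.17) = 1.85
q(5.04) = 17.85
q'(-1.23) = -7.15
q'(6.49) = 13.85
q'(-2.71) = -11.17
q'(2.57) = 3.19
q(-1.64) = 12.35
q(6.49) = 35.08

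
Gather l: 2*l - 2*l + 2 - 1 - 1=0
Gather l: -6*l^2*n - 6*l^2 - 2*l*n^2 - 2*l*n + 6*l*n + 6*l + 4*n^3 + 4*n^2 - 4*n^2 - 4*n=l^2*(-6*n - 6) + l*(-2*n^2 + 4*n + 6) + 4*n^3 - 4*n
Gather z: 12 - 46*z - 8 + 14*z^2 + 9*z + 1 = 14*z^2 - 37*z + 5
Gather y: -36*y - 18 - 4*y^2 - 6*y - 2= -4*y^2 - 42*y - 20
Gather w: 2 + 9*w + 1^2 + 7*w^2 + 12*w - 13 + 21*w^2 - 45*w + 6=28*w^2 - 24*w - 4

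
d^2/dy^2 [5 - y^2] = -2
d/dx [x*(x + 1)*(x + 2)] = 3*x^2 + 6*x + 2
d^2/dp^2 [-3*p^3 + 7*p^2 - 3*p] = 14 - 18*p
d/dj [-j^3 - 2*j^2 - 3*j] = -3*j^2 - 4*j - 3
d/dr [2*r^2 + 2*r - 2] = 4*r + 2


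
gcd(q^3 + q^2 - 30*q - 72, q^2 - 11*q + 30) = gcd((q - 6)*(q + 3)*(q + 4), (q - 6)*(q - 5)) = q - 6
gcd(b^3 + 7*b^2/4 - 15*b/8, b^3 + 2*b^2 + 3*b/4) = b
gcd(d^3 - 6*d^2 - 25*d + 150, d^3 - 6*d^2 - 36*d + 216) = d - 6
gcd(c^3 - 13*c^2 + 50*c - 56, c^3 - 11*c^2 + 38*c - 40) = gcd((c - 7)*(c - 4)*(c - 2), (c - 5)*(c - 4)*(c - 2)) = c^2 - 6*c + 8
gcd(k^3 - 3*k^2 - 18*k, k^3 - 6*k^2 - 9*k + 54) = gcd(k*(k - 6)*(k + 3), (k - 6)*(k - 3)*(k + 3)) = k^2 - 3*k - 18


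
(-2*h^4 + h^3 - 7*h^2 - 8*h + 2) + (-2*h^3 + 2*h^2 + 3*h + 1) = -2*h^4 - h^3 - 5*h^2 - 5*h + 3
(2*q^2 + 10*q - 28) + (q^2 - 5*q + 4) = 3*q^2 + 5*q - 24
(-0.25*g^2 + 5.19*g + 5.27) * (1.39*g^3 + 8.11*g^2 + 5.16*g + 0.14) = -0.3475*g^5 + 5.1866*g^4 + 48.1262*g^3 + 69.4851*g^2 + 27.9198*g + 0.7378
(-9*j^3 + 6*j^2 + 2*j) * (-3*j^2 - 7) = 27*j^5 - 18*j^4 + 57*j^3 - 42*j^2 - 14*j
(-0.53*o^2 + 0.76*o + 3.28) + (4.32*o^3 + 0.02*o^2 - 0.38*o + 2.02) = 4.32*o^3 - 0.51*o^2 + 0.38*o + 5.3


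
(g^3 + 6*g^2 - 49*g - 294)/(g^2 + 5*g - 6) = (g^2 - 49)/(g - 1)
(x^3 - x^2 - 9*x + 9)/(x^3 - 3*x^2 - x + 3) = (x + 3)/(x + 1)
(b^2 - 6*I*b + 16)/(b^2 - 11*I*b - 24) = (b + 2*I)/(b - 3*I)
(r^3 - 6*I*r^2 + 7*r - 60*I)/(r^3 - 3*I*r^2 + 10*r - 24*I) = (r - 5*I)/(r - 2*I)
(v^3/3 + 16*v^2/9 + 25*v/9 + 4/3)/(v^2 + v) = v/3 + 13/9 + 4/(3*v)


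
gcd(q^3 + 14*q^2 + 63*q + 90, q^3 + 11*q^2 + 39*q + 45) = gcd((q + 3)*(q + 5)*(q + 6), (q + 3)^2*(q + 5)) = q^2 + 8*q + 15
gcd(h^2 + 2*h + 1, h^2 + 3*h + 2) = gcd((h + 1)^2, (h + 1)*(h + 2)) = h + 1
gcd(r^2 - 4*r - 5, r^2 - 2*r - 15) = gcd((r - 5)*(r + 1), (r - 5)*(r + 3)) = r - 5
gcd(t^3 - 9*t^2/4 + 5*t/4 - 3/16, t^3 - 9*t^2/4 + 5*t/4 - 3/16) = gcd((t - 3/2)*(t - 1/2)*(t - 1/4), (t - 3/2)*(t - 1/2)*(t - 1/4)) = t^3 - 9*t^2/4 + 5*t/4 - 3/16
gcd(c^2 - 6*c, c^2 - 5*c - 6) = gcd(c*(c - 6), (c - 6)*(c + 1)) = c - 6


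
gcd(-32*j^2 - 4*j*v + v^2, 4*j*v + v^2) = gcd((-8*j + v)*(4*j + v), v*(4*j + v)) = 4*j + v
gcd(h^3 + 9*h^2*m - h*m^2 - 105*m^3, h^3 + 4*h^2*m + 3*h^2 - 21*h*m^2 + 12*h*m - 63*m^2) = h^2 + 4*h*m - 21*m^2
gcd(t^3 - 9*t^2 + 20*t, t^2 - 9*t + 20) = t^2 - 9*t + 20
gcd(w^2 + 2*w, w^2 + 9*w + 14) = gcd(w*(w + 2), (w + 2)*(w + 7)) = w + 2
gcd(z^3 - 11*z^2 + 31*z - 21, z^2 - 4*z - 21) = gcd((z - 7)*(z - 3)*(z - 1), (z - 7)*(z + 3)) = z - 7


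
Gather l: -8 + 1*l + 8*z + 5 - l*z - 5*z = l*(1 - z) + 3*z - 3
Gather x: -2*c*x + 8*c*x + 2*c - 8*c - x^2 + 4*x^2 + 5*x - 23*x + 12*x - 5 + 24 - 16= -6*c + 3*x^2 + x*(6*c - 6) + 3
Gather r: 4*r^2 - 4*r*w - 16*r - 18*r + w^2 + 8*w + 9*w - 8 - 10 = 4*r^2 + r*(-4*w - 34) + w^2 + 17*w - 18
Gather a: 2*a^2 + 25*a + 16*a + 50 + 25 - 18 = 2*a^2 + 41*a + 57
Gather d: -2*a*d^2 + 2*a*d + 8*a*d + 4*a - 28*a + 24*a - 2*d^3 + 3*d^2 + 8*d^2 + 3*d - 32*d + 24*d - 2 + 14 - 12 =-2*d^3 + d^2*(11 - 2*a) + d*(10*a - 5)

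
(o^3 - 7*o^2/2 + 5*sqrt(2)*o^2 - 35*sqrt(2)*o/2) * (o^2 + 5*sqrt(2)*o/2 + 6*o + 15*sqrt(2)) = o^5 + 5*o^4/2 + 15*sqrt(2)*o^4/2 + 4*o^3 + 75*sqrt(2)*o^3/4 - 315*sqrt(2)*o^2/2 + 125*o^2/2 - 525*o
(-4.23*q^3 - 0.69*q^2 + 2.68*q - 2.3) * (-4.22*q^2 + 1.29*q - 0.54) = 17.8506*q^5 - 2.5449*q^4 - 9.9155*q^3 + 13.5358*q^2 - 4.4142*q + 1.242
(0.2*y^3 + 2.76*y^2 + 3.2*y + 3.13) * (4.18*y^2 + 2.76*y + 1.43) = 0.836*y^5 + 12.0888*y^4 + 21.2796*y^3 + 25.8622*y^2 + 13.2148*y + 4.4759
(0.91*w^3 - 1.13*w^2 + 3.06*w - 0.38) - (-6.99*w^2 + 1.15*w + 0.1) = 0.91*w^3 + 5.86*w^2 + 1.91*w - 0.48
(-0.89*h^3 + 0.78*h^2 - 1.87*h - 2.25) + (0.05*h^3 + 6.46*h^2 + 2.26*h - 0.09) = -0.84*h^3 + 7.24*h^2 + 0.39*h - 2.34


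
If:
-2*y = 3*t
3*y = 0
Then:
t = 0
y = 0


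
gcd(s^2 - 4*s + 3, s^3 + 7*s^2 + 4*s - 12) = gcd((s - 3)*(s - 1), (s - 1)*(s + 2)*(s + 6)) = s - 1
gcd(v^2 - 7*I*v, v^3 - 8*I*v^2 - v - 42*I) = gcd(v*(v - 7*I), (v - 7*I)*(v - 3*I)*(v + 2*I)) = v - 7*I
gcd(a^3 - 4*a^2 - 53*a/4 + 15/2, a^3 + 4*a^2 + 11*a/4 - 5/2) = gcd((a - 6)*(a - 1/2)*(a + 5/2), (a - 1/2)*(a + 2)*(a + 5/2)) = a^2 + 2*a - 5/4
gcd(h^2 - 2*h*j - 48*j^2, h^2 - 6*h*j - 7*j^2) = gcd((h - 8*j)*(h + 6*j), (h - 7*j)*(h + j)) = 1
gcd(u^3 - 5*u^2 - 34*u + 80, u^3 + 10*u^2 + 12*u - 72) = u - 2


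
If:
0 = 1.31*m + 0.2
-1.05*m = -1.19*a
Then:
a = -0.13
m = -0.15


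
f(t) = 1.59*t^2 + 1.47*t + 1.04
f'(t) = 3.18*t + 1.47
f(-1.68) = 3.06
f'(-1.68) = -3.87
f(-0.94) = 1.06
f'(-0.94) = -1.52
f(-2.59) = 7.90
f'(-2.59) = -6.77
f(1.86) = 9.27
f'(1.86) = 7.38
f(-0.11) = 0.90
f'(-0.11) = 1.12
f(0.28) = 1.58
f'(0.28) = 2.36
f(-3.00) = 10.94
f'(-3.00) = -8.07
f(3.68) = 27.98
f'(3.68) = 13.17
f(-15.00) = 336.74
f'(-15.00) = -46.23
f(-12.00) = 212.36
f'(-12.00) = -36.69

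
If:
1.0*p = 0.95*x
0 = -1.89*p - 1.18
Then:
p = -0.62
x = -0.66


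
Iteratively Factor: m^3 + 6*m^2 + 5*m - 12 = (m + 4)*(m^2 + 2*m - 3) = (m - 1)*(m + 4)*(m + 3)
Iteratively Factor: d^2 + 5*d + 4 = (d + 4)*(d + 1)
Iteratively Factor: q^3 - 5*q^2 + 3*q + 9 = (q + 1)*(q^2 - 6*q + 9) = (q - 3)*(q + 1)*(q - 3)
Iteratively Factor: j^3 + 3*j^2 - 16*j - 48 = (j + 3)*(j^2 - 16) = (j - 4)*(j + 3)*(j + 4)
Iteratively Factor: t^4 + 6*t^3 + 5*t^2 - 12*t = (t)*(t^3 + 6*t^2 + 5*t - 12) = t*(t + 4)*(t^2 + 2*t - 3) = t*(t + 3)*(t + 4)*(t - 1)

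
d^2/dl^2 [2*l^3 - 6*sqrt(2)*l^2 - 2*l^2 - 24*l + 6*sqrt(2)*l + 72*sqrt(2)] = 12*l - 12*sqrt(2) - 4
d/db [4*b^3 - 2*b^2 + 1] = 4*b*(3*b - 1)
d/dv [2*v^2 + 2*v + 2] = 4*v + 2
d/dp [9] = 0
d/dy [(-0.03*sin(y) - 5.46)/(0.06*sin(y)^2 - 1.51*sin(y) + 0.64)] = (0.0018*sin(y)^2 + 0.6552*sin(y) - 8.2638)*cos(y)/(0.0036*sin(y)^4 - 0.1812*sin(y)^3 + 2.3569*sin(y)^2 - 1.9328*sin(y) + 0.4096)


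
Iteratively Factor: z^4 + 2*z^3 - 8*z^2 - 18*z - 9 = (z + 3)*(z^3 - z^2 - 5*z - 3) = (z - 3)*(z + 3)*(z^2 + 2*z + 1) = (z - 3)*(z + 1)*(z + 3)*(z + 1)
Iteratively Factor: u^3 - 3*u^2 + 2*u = (u - 1)*(u^2 - 2*u) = (u - 2)*(u - 1)*(u)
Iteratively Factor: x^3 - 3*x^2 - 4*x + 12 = (x - 3)*(x^2 - 4) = (x - 3)*(x + 2)*(x - 2)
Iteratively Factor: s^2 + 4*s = (s)*(s + 4)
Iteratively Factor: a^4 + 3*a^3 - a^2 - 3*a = (a - 1)*(a^3 + 4*a^2 + 3*a) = a*(a - 1)*(a^2 + 4*a + 3) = a*(a - 1)*(a + 1)*(a + 3)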